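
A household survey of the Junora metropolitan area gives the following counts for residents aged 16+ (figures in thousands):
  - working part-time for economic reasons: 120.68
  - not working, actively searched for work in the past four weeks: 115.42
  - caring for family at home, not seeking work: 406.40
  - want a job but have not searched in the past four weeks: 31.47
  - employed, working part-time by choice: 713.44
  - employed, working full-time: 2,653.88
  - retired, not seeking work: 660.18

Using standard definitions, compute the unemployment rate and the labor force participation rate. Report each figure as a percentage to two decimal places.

Employed = 120.68 + 713.44 + 2,653.88 = 3,488.00 thousand (anyone who worked, including part-time for economic reasons, counts as employed).
Unemployed = 115.42 thousand.
Labor force = 3,488.00 + 115.42 = 3,603.42 thousand.
Not in labor force = 406.40 + 31.47 + 660.18 = 1,098.05 thousand (those not working and not actively searching are outside the labor force — including those who want a job but have given up searching).
Civilian working-age population = 3,603.42 + 1,098.05 = 4,701.47 thousand.
Unemployment rate = 115.42 / 3,603.42 = 3.20%.
Labor force participation rate = 3,603.42 / 4,701.47 = 76.64%.

Unemployment rate ≈ 3.20%; labor force participation rate ≈ 76.64%.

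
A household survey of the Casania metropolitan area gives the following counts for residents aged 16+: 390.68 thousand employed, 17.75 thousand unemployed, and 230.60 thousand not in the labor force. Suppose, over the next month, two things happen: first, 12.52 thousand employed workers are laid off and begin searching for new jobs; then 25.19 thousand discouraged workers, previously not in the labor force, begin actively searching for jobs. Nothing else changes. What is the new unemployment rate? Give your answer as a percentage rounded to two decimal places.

Initially, labor force = 390.68 + 17.75 = 408.43 thousand, so u = 17.75/408.43 = 4.35%.
After the first change, employed falls and unemployed rises by 12.52; labor force unchanged → E = 378.16, U = 30.27, labor force = 408.43 thousand.
After the second change, unemployed and labor force both rise by 25.19 → E = 378.16, U = 55.46, labor force = 433.62 thousand.
New unemployment rate = 55.46 / 433.62 = 12.79%.

New unemployment rate ≈ 12.79%.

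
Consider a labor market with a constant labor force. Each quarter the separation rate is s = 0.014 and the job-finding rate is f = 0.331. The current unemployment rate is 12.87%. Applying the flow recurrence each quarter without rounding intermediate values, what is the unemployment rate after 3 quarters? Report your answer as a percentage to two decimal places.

With a fixed labor force, u_{t+1} = u_t + s·(1−u_t) − f·u_t = u_t·(1−s−f) + s.
Here 1−s−f = 0.655 and s = 0.014.
u_1 = 0.128700 × 0.655 + 0.014 = 0.098299.
u_2 = 0.098299 × 0.655 + 0.014 = 0.078386.
u_3 = 0.078386 × 0.655 + 0.014 = 0.065343.

Unemployment rate after three quarters ≈ 6.53%.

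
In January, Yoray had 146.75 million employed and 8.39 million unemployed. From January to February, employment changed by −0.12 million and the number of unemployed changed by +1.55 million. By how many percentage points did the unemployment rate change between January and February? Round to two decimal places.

The unemployment rate changed by +0.94 percentage points.

January: labor force = 146.75 + 8.39 = 155.14; u = 8.39/155.14 = 5.41%.
February: labor force = 146.63 + 9.94 = 156.57; u = 9.94/156.57 = 6.35%.
Change = 6.35% − 5.41% = +0.94 pp.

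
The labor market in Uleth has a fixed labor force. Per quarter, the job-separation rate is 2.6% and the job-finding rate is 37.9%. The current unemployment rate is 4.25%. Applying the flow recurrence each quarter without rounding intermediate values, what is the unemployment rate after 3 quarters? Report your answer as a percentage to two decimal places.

Unemployment rate after three quarters ≈ 5.96%.

With a fixed labor force, u_{t+1} = u_t + s·(1−u_t) − f·u_t = u_t·(1−s−f) + s.
Here 1−s−f = 0.595 and s = 0.026.
u_1 = 0.042500 × 0.595 + 0.026 = 0.051287.
u_2 = 0.051287 × 0.595 + 0.026 = 0.056516.
u_3 = 0.056516 × 0.595 + 0.026 = 0.059627.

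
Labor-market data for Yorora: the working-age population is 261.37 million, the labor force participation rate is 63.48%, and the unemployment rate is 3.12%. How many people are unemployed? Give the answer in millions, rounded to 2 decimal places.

About 5.18 million are unemployed.

Labor force = 0.6348 × 261.37 = 165.92 million.
Unemployed = 0.0312 × 165.92 ≈ 5.18 million.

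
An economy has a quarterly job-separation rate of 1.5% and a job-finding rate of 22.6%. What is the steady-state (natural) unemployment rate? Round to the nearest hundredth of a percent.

At steady state the flows balance: s·E = f·U, so U/(E+U) = s/(s+f).
u* = 1.5 / (1.5 + 22.6) = 1.5 / 24.10 = 6.22%.

Steady-state unemployment rate ≈ 6.22%.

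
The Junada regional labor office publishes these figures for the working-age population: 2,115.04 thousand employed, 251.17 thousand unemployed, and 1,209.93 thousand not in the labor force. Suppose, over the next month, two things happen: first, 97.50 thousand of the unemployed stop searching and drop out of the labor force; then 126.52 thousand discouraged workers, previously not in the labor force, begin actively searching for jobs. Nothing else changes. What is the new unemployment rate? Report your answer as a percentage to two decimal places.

Initially, labor force = 2,115.04 + 251.17 = 2,366.21 thousand, so u = 251.17/2,366.21 = 10.61%.
After the first change, unemployed and labor force both fall by 97.50 → E = 2,115.04, U = 153.67, labor force = 2,268.71 thousand.
After the second change, unemployed and labor force both rise by 126.52 → E = 2,115.04, U = 280.19, labor force = 2,395.23 thousand.
New unemployment rate = 280.19 / 2,395.23 = 11.70%.

New unemployment rate ≈ 11.70%.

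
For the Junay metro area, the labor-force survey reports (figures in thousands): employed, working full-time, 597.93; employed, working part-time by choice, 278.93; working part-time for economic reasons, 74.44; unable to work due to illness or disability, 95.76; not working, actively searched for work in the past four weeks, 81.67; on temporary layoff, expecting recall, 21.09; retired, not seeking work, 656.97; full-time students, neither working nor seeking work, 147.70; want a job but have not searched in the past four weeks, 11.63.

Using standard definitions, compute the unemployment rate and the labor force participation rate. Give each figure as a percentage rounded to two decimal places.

Unemployment rate ≈ 9.75%; labor force participation rate ≈ 53.61%.

Employed = 597.93 + 278.93 + 74.44 = 951.30 thousand (anyone who worked, including part-time for economic reasons, counts as employed).
Unemployed = 81.67 + 21.09 = 102.76 thousand (jobless and actively searching, or on temporary layoff).
Labor force = 951.30 + 102.76 = 1,054.06 thousand.
Not in labor force = 95.76 + 656.97 + 147.70 + 11.63 = 912.06 thousand (those not working and not actively searching are outside the labor force — including those who want a job but have given up searching).
Civilian working-age population = 1,054.06 + 912.06 = 1,966.12 thousand.
Unemployment rate = 102.76 / 1,054.06 = 9.75%.
Labor force participation rate = 1,054.06 / 1,966.12 = 53.61%.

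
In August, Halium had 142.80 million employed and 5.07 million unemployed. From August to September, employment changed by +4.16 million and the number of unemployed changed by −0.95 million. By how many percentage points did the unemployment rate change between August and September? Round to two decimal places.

The unemployment rate changed by −0.70 percentage points.

August: labor force = 142.80 + 5.07 = 147.87; u = 5.07/147.87 = 3.43%.
September: labor force = 146.96 + 4.12 = 151.08; u = 4.12/151.08 = 2.73%.
Change = 2.73% − 3.43% = −0.70 pp.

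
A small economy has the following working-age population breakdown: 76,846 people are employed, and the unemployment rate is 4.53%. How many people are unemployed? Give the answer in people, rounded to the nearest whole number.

Let U be the number unemployed. The labor force is E + U, and U/(E+U) = 0.0453.
So U = 0.0453 × 76,846 / (1 − 0.0453) = 3481.12 / 0.9547 ≈ 3,646.

About 3,646 are unemployed.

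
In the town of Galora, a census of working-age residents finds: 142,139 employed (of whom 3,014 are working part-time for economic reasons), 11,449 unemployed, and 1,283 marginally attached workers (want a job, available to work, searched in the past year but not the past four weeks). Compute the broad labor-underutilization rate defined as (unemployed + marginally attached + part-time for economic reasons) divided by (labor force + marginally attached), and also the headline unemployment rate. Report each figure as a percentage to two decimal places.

Labor force = 142,139 + 11,449 = 153,588.
Numerator = 11,449 + 1,283 + 3,014 = 15,746.
Denominator = 153,588 + 1,283 = 154,871.
Broad rate = 15,746 / 154,871 = 10.17%.
Headline unemployment rate = 11,449 / 153,588 = 7.45%.

Broad underutilization rate ≈ 10.17%; headline unemployment rate ≈ 7.45%.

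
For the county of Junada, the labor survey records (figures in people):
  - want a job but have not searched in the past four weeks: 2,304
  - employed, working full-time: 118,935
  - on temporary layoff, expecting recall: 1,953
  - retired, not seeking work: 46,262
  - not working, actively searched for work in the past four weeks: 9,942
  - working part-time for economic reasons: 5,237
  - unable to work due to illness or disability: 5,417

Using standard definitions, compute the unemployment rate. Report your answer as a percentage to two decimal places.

Employed = 118,935 + 5,237 = 124,172 (anyone who worked, including part-time for economic reasons, counts as employed).
Unemployed = 1,953 + 9,942 = 11,895 (jobless and actively searching, or on temporary layoff).
Labor force = 124,172 + 11,895 = 136,067.
Unemployment rate = 11,895 / 136,067 = 8.74%.

Unemployment rate ≈ 8.74%.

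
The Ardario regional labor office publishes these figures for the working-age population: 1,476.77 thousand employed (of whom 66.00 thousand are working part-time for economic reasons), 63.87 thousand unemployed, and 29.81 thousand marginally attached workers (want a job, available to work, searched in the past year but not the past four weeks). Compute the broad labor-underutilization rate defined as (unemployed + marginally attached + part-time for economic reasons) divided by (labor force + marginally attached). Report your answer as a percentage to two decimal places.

Labor force = 1,476.77 + 63.87 = 1,540.64 thousand.
Numerator = 63.87 + 29.81 + 66.00 = 159.68 thousand.
Denominator = 1,540.64 + 29.81 = 1,570.45 thousand.
Broad rate = 159.68 / 1,570.45 = 10.17%.

Broad underutilization rate ≈ 10.17%.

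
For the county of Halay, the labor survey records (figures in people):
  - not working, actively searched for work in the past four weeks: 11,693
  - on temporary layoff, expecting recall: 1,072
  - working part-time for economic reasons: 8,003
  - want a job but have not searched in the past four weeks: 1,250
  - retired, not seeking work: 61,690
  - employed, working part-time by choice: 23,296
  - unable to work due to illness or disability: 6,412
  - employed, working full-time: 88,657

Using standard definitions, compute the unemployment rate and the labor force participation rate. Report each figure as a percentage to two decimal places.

Employed = 8,003 + 23,296 + 88,657 = 119,956 (anyone who worked, including part-time for economic reasons, counts as employed).
Unemployed = 11,693 + 1,072 = 12,765 (jobless and actively searching, or on temporary layoff).
Labor force = 119,956 + 12,765 = 132,721.
Not in labor force = 1,250 + 61,690 + 6,412 = 69,352 (those not working and not actively searching are outside the labor force — including those who want a job but have given up searching).
Civilian working-age population = 132,721 + 69,352 = 202,073.
Unemployment rate = 12,765 / 132,721 = 9.62%.
Labor force participation rate = 132,721 / 202,073 = 65.68%.

Unemployment rate ≈ 9.62%; labor force participation rate ≈ 65.68%.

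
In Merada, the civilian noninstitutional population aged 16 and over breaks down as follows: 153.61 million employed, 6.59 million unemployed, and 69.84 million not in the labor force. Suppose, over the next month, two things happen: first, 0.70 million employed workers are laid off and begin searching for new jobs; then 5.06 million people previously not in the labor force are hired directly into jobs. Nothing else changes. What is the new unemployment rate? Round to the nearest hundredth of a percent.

Initially, labor force = 153.61 + 6.59 = 160.20 million, so u = 6.59/160.20 = 4.11%.
After the first change, employed falls and unemployed rises by 0.70; labor force unchanged → E = 152.91, U = 7.29, labor force = 160.20 million.
After the second change, employed and labor force both rise by 5.06; unemployed unchanged → E = 157.97, U = 7.29, labor force = 165.26 million.
New unemployment rate = 7.29 / 165.26 = 4.41%.

New unemployment rate ≈ 4.41%.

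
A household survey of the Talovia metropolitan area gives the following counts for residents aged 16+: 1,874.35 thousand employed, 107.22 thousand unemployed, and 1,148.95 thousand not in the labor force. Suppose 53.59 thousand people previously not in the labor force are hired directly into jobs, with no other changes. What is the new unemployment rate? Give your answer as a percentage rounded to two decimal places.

New unemployment rate ≈ 5.27%.

Initially, labor force = 1,874.35 + 107.22 = 1,981.57 thousand, so u = 107.22/1,981.57 = 5.41%.
After the change, employed and labor force both rise by 53.59; unemployed unchanged → E = 1,927.94, U = 107.22, labor force = 2,035.16 thousand.
New unemployment rate = 107.22 / 2,035.16 = 5.27%.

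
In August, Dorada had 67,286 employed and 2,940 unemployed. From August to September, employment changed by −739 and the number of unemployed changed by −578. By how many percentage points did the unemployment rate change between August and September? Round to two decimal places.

August: labor force = 67,286 + 2,940 = 70,226; u = 2,940/70,226 = 4.19%.
September: labor force = 66,547 + 2,362 = 68,909; u = 2,362/68,909 = 3.43%.
Change = 3.43% − 4.19% = −0.76 pp.

The unemployment rate changed by −0.76 percentage points.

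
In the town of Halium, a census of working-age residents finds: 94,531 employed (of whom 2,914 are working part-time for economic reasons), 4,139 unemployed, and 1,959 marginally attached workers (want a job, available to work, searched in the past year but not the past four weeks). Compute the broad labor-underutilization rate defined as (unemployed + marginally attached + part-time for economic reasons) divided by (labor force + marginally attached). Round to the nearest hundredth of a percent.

Labor force = 94,531 + 4,139 = 98,670.
Numerator = 4,139 + 1,959 + 2,914 = 9,012.
Denominator = 98,670 + 1,959 = 100,629.
Broad rate = 9,012 / 100,629 = 8.96%.

Broad underutilization rate ≈ 8.96%.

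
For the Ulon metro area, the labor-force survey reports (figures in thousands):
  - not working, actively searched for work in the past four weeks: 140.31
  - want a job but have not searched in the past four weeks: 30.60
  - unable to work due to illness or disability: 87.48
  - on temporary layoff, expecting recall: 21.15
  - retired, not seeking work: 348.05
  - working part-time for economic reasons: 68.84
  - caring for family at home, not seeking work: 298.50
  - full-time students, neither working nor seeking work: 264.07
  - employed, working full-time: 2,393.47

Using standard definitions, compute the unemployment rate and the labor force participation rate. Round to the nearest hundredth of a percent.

Unemployment rate ≈ 6.15%; labor force participation rate ≈ 71.84%.

Employed = 68.84 + 2,393.47 = 2,462.31 thousand (anyone who worked, including part-time for economic reasons, counts as employed).
Unemployed = 140.31 + 21.15 = 161.46 thousand (jobless and actively searching, or on temporary layoff).
Labor force = 2,462.31 + 161.46 = 2,623.77 thousand.
Not in labor force = 30.60 + 87.48 + 348.05 + 298.50 + 264.07 = 1,028.70 thousand (those not working and not actively searching are outside the labor force — including those who want a job but have given up searching).
Civilian working-age population = 2,623.77 + 1,028.70 = 3,652.47 thousand.
Unemployment rate = 161.46 / 2,623.77 = 6.15%.
Labor force participation rate = 2,623.77 / 3,652.47 = 71.84%.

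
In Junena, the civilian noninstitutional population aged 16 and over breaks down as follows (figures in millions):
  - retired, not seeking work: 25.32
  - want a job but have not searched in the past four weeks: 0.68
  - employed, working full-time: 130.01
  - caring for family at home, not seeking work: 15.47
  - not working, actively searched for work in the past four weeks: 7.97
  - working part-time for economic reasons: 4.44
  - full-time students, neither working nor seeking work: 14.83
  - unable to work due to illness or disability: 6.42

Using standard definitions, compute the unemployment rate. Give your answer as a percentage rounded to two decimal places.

Employed = 130.01 + 4.44 = 134.45 million (anyone who worked, including part-time for economic reasons, counts as employed).
Unemployed = 7.97 million.
Labor force = 134.45 + 7.97 = 142.42 million.
Unemployment rate = 7.97 / 142.42 = 5.60%.

Unemployment rate ≈ 5.60%.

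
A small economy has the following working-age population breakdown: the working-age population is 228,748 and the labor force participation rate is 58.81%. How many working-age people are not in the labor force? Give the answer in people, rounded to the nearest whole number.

About 94,221 are not in the labor force.

Share not in the labor force = 1 − 0.5881 = 0.4119.
Not in labor force = 0.4119 × 228,748 ≈ 94,221.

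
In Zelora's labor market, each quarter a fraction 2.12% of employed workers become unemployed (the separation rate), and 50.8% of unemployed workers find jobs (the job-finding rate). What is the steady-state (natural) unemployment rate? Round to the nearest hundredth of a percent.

Steady-state unemployment rate ≈ 4.01%.

At steady state the flows balance: s·E = f·U, so U/(E+U) = s/(s+f).
u* = 2.12 / (2.12 + 50.8) = 2.12 / 52.92 = 4.01%.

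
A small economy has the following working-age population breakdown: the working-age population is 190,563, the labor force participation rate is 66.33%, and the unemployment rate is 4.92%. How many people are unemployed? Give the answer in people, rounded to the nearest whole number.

About 6,219 are unemployed.

Labor force = 0.6633 × 190,563 = 126,400.
Unemployed = 0.0492 × 126,400 ≈ 6,219.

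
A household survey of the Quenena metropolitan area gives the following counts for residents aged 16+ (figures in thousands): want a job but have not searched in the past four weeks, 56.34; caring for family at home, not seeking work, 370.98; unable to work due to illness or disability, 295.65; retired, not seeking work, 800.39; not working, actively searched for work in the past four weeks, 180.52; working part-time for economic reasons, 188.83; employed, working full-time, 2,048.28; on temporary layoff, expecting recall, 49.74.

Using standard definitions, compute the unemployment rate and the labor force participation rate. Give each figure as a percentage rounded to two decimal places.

Employed = 188.83 + 2,048.28 = 2,237.11 thousand (anyone who worked, including part-time for economic reasons, counts as employed).
Unemployed = 180.52 + 49.74 = 230.26 thousand (jobless and actively searching, or on temporary layoff).
Labor force = 2,237.11 + 230.26 = 2,467.37 thousand.
Not in labor force = 56.34 + 370.98 + 295.65 + 800.39 = 1,523.36 thousand (those not working and not actively searching are outside the labor force — including those who want a job but have given up searching).
Civilian working-age population = 2,467.37 + 1,523.36 = 3,990.73 thousand.
Unemployment rate = 230.26 / 2,467.37 = 9.33%.
Labor force participation rate = 2,467.37 / 3,990.73 = 61.83%.

Unemployment rate ≈ 9.33%; labor force participation rate ≈ 61.83%.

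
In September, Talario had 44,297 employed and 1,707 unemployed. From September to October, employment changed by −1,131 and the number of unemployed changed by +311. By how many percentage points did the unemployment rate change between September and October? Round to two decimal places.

The unemployment rate changed by +0.76 percentage points.

September: labor force = 44,297 + 1,707 = 46,004; u = 1,707/46,004 = 3.71%.
October: labor force = 43,166 + 2,018 = 45,184; u = 2,018/45,184 = 4.47%.
Change = 4.47% − 3.71% = +0.76 pp.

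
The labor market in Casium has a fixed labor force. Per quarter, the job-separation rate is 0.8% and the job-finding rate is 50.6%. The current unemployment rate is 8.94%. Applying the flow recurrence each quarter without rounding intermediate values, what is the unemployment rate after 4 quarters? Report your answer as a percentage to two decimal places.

Unemployment rate after four quarters ≈ 1.97%.

With a fixed labor force, u_{t+1} = u_t + s·(1−u_t) − f·u_t = u_t·(1−s−f) + s.
Here 1−s−f = 0.486 and s = 0.008.
u_1 = 0.089400 × 0.486 + 0.008 = 0.051448.
u_2 = 0.051448 × 0.486 + 0.008 = 0.033004.
u_3 = 0.033004 × 0.486 + 0.008 = 0.024040.
u_4 = 0.024040 × 0.486 + 0.008 = 0.019683.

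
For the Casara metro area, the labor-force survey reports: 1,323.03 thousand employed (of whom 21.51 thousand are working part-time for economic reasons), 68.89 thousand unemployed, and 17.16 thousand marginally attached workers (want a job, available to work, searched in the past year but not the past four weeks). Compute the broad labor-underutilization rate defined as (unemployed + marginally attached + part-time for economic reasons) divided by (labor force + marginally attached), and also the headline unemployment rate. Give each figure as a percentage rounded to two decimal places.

Labor force = 1,323.03 + 68.89 = 1,391.92 thousand.
Numerator = 68.89 + 17.16 + 21.51 = 107.56 thousand.
Denominator = 1,391.92 + 17.16 = 1,409.08 thousand.
Broad rate = 107.56 / 1,409.08 = 7.63%.
Headline unemployment rate = 68.89 / 1,391.92 = 4.95%.

Broad underutilization rate ≈ 7.63%; headline unemployment rate ≈ 4.95%.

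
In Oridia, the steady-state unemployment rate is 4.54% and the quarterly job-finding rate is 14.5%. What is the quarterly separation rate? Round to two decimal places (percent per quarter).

From u* = s/(s+f): s = u·f/(1−u).
s = 0.0454 × 14.5 / (1 − 0.0454) = 0.6583 / 0.9546 ≈ 0.69% per quarter.

Separation rate ≈ 0.69% per quarter.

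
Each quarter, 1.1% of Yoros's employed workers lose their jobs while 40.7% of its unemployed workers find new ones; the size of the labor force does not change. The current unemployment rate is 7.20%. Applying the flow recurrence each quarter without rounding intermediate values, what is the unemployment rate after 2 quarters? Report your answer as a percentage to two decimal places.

Unemployment rate after two quarters ≈ 4.18%.

With a fixed labor force, u_{t+1} = u_t + s·(1−u_t) − f·u_t = u_t·(1−s−f) + s.
Here 1−s−f = 0.582 and s = 0.011.
u_1 = 0.072000 × 0.582 + 0.011 = 0.052904.
u_2 = 0.052904 × 0.582 + 0.011 = 0.041790.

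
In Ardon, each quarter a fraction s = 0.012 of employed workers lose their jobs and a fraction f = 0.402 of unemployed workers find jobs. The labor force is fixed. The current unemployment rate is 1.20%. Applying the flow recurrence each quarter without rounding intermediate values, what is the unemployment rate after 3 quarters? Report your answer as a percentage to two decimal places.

With a fixed labor force, u_{t+1} = u_t + s·(1−u_t) − f·u_t = u_t·(1−s−f) + s.
Here 1−s−f = 0.586 and s = 0.012.
u_1 = 0.012000 × 0.586 + 0.012 = 0.019032.
u_2 = 0.019032 × 0.586 + 0.012 = 0.023153.
u_3 = 0.023153 × 0.586 + 0.012 = 0.025568.

Unemployment rate after three quarters ≈ 2.56%.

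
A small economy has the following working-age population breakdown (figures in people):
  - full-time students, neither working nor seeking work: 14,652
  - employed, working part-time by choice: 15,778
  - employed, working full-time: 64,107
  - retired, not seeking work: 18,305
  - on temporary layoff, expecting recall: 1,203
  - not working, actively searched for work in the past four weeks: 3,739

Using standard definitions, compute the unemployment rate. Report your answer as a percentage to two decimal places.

Employed = 15,778 + 64,107 = 79,885.
Unemployed = 1,203 + 3,739 = 4,942 (jobless and actively searching, or on temporary layoff).
Labor force = 79,885 + 4,942 = 84,827.
Unemployment rate = 4,942 / 84,827 = 5.83%.

Unemployment rate ≈ 5.83%.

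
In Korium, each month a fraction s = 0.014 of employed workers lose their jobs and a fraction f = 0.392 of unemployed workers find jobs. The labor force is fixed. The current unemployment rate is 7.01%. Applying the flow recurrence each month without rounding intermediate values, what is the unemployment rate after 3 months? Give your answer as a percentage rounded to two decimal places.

With a fixed labor force, u_{t+1} = u_t + s·(1−u_t) − f·u_t = u_t·(1−s−f) + s.
Here 1−s−f = 0.594 and s = 0.014.
u_1 = 0.070100 × 0.594 + 0.014 = 0.055639.
u_2 = 0.055639 × 0.594 + 0.014 = 0.047050.
u_3 = 0.047050 × 0.594 + 0.014 = 0.041948.

Unemployment rate after three months ≈ 4.19%.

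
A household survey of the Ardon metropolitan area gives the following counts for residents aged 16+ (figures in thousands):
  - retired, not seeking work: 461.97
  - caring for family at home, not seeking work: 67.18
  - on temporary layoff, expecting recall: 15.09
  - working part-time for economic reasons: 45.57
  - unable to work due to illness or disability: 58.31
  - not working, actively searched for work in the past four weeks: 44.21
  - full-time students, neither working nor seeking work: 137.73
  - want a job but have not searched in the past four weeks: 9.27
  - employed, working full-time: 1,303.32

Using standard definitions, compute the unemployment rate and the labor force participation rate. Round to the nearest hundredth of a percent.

Unemployment rate ≈ 4.21%; labor force participation rate ≈ 65.72%.

Employed = 45.57 + 1,303.32 = 1,348.89 thousand (anyone who worked, including part-time for economic reasons, counts as employed).
Unemployed = 15.09 + 44.21 = 59.30 thousand (jobless and actively searching, or on temporary layoff).
Labor force = 1,348.89 + 59.30 = 1,408.19 thousand.
Not in labor force = 461.97 + 67.18 + 58.31 + 137.73 + 9.27 = 734.46 thousand (those not working and not actively searching are outside the labor force — including those who want a job but have given up searching).
Civilian working-age population = 1,408.19 + 734.46 = 2,142.65 thousand.
Unemployment rate = 59.30 / 1,408.19 = 4.21%.
Labor force participation rate = 1,408.19 / 2,142.65 = 65.72%.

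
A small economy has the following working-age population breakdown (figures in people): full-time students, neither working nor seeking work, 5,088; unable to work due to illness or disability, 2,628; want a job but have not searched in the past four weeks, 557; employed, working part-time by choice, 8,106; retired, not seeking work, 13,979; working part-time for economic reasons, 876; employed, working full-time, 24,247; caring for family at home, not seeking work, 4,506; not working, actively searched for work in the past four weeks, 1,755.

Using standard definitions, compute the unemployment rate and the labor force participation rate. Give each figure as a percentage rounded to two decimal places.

Employed = 8,106 + 876 + 24,247 = 33,229 (anyone who worked, including part-time for economic reasons, counts as employed).
Unemployed = 1,755.
Labor force = 33,229 + 1,755 = 34,984.
Not in labor force = 5,088 + 2,628 + 557 + 13,979 + 4,506 = 26,758 (those not working and not actively searching are outside the labor force — including those who want a job but have given up searching).
Civilian working-age population = 34,984 + 26,758 = 61,742.
Unemployment rate = 1,755 / 34,984 = 5.02%.
Labor force participation rate = 34,984 / 61,742 = 56.66%.

Unemployment rate ≈ 5.02%; labor force participation rate ≈ 56.66%.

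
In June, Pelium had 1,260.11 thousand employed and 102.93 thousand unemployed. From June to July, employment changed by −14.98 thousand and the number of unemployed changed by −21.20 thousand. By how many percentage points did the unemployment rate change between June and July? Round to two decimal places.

The unemployment rate changed by −1.39 percentage points.

June: labor force = 1,260.11 + 102.93 = 1,363.04; u = 102.93/1,363.04 = 7.55%.
July: labor force = 1,245.13 + 81.73 = 1,326.86; u = 81.73/1,326.86 = 6.16%.
Change = 6.16% − 7.55% = −1.39 pp.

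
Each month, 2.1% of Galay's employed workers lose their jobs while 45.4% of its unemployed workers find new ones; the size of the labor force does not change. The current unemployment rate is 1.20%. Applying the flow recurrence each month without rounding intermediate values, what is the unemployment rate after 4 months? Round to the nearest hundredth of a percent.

Unemployment rate after four months ≈ 4.18%.

With a fixed labor force, u_{t+1} = u_t + s·(1−u_t) − f·u_t = u_t·(1−s−f) + s.
Here 1−s−f = 0.525 and s = 0.021.
u_1 = 0.012000 × 0.525 + 0.021 = 0.027300.
u_2 = 0.027300 × 0.525 + 0.021 = 0.035333.
u_3 = 0.035333 × 0.525 + 0.021 = 0.039550.
u_4 = 0.039550 × 0.525 + 0.021 = 0.041764.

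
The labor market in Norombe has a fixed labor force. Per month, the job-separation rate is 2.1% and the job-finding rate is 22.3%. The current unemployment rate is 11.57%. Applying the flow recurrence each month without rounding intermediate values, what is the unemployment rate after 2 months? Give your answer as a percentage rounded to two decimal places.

Unemployment rate after two months ≈ 10.30%.

With a fixed labor force, u_{t+1} = u_t + s·(1−u_t) − f·u_t = u_t·(1−s−f) + s.
Here 1−s−f = 0.756 and s = 0.021.
u_1 = 0.115700 × 0.756 + 0.021 = 0.108469.
u_2 = 0.108469 × 0.756 + 0.021 = 0.103003.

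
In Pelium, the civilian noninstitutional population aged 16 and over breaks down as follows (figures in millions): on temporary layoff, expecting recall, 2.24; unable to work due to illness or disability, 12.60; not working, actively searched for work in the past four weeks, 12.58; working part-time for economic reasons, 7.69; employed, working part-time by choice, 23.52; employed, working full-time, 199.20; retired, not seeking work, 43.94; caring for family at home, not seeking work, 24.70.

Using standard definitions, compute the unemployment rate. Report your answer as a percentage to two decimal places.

Employed = 7.69 + 23.52 + 199.20 = 230.41 million (anyone who worked, including part-time for economic reasons, counts as employed).
Unemployed = 2.24 + 12.58 = 14.82 million (jobless and actively searching, or on temporary layoff).
Labor force = 230.41 + 14.82 = 245.23 million.
Unemployment rate = 14.82 / 245.23 = 6.04%.

Unemployment rate ≈ 6.04%.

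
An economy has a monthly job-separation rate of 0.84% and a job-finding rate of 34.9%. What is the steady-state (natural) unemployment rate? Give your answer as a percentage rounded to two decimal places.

Steady-state unemployment rate ≈ 2.35%.

At steady state the flows balance: s·E = f·U, so U/(E+U) = s/(s+f).
u* = 0.84 / (0.84 + 34.9) = 0.84 / 35.74 = 2.35%.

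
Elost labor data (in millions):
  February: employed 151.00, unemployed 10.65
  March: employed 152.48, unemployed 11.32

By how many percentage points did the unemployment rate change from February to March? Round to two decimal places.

The unemployment rate changed by +0.32 percentage points.

February: labor force = 151.00 + 10.65 = 161.65; u = 10.65/161.65 = 6.59%.
March: labor force = 152.48 + 11.32 = 163.80; u = 11.32/163.80 = 6.91%.
Change = 6.91% − 6.59% = +0.32 pp.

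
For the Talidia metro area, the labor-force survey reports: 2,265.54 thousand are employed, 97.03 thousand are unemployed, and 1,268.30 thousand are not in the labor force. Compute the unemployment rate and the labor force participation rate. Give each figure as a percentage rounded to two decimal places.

Labor force = employed + unemployed = 2,265.54 + 97.03 = 2,362.57 thousand.
Working-age population = 2,362.57 + 1,268.30 = 3,630.87 thousand.
Unemployment rate = 97.03 / 2,362.57 = 4.11%.
Labor force participation rate = 2,362.57 / 3,630.87 = 65.07%.

Unemployment rate ≈ 4.11%; labor force participation rate ≈ 65.07%.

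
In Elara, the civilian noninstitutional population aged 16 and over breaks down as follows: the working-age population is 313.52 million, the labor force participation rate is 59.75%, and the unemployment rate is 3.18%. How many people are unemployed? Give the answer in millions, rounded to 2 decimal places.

About 5.96 million are unemployed.

Labor force = 0.5975 × 313.52 = 187.33 million.
Unemployed = 0.0318 × 187.33 ≈ 5.96 million.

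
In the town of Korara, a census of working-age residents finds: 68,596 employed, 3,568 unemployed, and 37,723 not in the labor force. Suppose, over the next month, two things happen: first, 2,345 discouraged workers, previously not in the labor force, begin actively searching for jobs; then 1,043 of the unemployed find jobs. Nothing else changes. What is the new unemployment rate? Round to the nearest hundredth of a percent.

Initially, labor force = 68,596 + 3,568 = 72,164, so u = 3,568/72,164 = 4.94%.
After the first change, unemployed and labor force both rise by 2,345 → E = 68,596, U = 5,913, labor force = 74,509.
After the second change, unemployed falls and employed rises by 1,043; labor force unchanged → E = 69,639, U = 4,870, labor force = 74,509.
New unemployment rate = 4,870 / 74,509 = 6.54%.

New unemployment rate ≈ 6.54%.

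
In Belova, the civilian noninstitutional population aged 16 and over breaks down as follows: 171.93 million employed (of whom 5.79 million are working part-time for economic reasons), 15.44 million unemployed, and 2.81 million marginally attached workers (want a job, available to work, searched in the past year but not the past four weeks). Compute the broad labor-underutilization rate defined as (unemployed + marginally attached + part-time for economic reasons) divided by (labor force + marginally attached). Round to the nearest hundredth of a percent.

Broad underutilization rate ≈ 12.64%.

Labor force = 171.93 + 15.44 = 187.37 million.
Numerator = 15.44 + 2.81 + 5.79 = 24.04 million.
Denominator = 187.37 + 2.81 = 190.18 million.
Broad rate = 24.04 / 190.18 = 12.64%.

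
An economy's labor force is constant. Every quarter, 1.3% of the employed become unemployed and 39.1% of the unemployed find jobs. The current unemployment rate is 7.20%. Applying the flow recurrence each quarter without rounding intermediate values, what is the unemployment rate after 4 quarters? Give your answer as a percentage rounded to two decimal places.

With a fixed labor force, u_{t+1} = u_t + s·(1−u_t) − f·u_t = u_t·(1−s−f) + s.
Here 1−s−f = 0.596 and s = 0.013.
u_1 = 0.072000 × 0.596 + 0.013 = 0.055912.
u_2 = 0.055912 × 0.596 + 0.013 = 0.046324.
u_3 = 0.046324 × 0.596 + 0.013 = 0.040609.
u_4 = 0.040609 × 0.596 + 0.013 = 0.037203.

Unemployment rate after four quarters ≈ 3.72%.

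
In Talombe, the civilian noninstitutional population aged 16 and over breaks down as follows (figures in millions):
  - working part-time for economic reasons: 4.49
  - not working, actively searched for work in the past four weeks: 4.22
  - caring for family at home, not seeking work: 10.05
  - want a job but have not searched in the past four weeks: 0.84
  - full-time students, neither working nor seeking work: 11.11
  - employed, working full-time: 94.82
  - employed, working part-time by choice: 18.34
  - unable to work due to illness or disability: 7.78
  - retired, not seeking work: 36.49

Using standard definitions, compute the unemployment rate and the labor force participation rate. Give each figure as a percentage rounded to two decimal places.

Employed = 4.49 + 94.82 + 18.34 = 117.65 million (anyone who worked, including part-time for economic reasons, counts as employed).
Unemployed = 4.22 million.
Labor force = 117.65 + 4.22 = 121.87 million.
Not in labor force = 10.05 + 0.84 + 11.11 + 7.78 + 36.49 = 66.27 million (those not working and not actively searching are outside the labor force — including those who want a job but have given up searching).
Civilian working-age population = 121.87 + 66.27 = 188.14 million.
Unemployment rate = 4.22 / 121.87 = 3.46%.
Labor force participation rate = 121.87 / 188.14 = 64.78%.

Unemployment rate ≈ 3.46%; labor force participation rate ≈ 64.78%.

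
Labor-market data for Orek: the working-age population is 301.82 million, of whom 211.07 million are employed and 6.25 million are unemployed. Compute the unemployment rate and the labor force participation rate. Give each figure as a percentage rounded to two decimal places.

Unemployment rate ≈ 2.88%; labor force participation rate ≈ 72.00%.

Labor force = employed + unemployed = 211.07 + 6.25 = 217.32 million.
Unemployment rate = 6.25 / 217.32 = 2.88%.
Labor force participation rate = 217.32 / 301.82 = 72.00%.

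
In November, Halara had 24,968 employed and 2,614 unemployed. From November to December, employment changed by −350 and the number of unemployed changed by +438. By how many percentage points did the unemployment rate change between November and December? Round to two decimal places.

The unemployment rate changed by +1.55 percentage points.

November: labor force = 24,968 + 2,614 = 27,582; u = 2,614/27,582 = 9.48%.
December: labor force = 24,618 + 3,052 = 27,670; u = 3,052/27,670 = 11.03%.
Change = 11.03% − 9.48% = +1.55 pp.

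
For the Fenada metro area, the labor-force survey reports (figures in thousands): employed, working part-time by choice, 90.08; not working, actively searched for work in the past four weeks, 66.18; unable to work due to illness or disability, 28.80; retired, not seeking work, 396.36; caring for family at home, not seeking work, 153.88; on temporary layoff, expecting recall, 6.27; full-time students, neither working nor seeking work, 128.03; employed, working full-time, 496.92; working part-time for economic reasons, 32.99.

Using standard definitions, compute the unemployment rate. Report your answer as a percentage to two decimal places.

Unemployment rate ≈ 10.46%.

Employed = 90.08 + 496.92 + 32.99 = 619.99 thousand (anyone who worked, including part-time for economic reasons, counts as employed).
Unemployed = 66.18 + 6.27 = 72.45 thousand (jobless and actively searching, or on temporary layoff).
Labor force = 619.99 + 72.45 = 692.44 thousand.
Unemployment rate = 72.45 / 692.44 = 10.46%.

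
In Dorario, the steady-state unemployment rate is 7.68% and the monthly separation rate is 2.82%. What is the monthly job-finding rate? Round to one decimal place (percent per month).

Job-finding rate ≈ 33.9% per month.

From u* = s/(s+f): f = s·(1−u)/u.
f = 2.82 × (1 − 0.0768) / 0.0768 = 2.6034 / 0.0768 ≈ 33.9% per month.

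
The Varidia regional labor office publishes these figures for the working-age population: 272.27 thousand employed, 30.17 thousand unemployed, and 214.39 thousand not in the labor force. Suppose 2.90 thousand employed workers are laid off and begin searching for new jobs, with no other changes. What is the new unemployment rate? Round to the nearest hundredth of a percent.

Initially, labor force = 272.27 + 30.17 = 302.44 thousand, so u = 30.17/302.44 = 9.98%.
After the change, employed falls and unemployed rises by 2.90; labor force unchanged → E = 269.37, U = 33.07, labor force = 302.44 thousand.
New unemployment rate = 33.07 / 302.44 = 10.93%.

New unemployment rate ≈ 10.93%.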